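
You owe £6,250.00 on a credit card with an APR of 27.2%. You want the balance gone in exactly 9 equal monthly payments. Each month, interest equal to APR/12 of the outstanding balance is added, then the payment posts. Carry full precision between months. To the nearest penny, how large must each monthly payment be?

£775.50

Monthly rate r = 27.2%/12 = 2.26667% = 0.0226667.
Level-payment amortization: P = B₀·r / (1 − (1+r)^(−n)) = 6250.00·0.0226667 / (1 − 1.02267^(−9)).
Denominator 1 − (1+r)^(−9) = 0.182678177.
P = 141.667 / 0.182678177 ≈ 775.50.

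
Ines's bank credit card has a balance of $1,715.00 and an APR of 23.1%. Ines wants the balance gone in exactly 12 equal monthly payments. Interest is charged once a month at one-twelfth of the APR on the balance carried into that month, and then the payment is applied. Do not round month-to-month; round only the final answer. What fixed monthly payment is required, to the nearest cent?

$161.42

Monthly rate r = 23.1%/12 = 1.925% = 0.01925.
Level-payment amortization: P = B₀·r / (1 − (1+r)^(−n)) = 1715.00·0.01925 / (1 − 1.01925^(−12)).
Denominator 1 − (1+r)^(−12) = 0.204516166.
P = 33.0138 / 0.204516166 ≈ 161.42.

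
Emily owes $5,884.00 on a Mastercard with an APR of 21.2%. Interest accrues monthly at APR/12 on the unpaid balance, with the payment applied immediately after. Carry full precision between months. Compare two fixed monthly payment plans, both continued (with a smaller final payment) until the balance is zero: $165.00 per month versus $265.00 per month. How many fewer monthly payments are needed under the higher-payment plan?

28 fewer payments

Monthly rate r = 21.2%/12 = 1.76667% = 0.0176667.
At $165.00/mo: n = ⌈−ln(1 − rB₀/P)/ln(1+r)⌉ = 57 payments (last $128.08); total interest = total paid − $5,884.00 = $3,484.08.
At $265.00/mo: 29 payments (last $116.65); total interest $1,652.65.
Payments saved = 57 − 29 = 28.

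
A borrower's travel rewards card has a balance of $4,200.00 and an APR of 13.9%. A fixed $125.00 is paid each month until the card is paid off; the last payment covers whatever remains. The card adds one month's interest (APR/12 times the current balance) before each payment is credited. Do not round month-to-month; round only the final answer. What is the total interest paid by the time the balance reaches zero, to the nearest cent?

$1,150.85

Monthly rate r = 13.9%/12 = 1.15833% = 0.0115833.
Payoff takes n = ⌈−ln(1 − rB₀/P)/ln(1+r)⌉ = ⌈42.806⌉ = 43 payments; the last is $100.85.
Total paid = 42·$125.00 + $100.85 = $5,350.85.
Total interest = total paid − principal = $5,350.85 − $4,200.00 = $1,150.85.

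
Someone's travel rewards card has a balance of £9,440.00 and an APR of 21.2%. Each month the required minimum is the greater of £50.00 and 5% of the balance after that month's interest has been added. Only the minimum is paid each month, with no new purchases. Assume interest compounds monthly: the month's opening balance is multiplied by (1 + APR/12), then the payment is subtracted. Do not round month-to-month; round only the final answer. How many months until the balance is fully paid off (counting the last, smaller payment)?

92 months

Monthly rate r = 21.2%/12 = 1.76667% = 0.0176667.
While 5% of the post-interest balance exceeds £50.00, each month B ← (B·(1+r))·(1 − 0.05), i.e. B shrinks by the factor (1+r)·0.95 = 0.96678.
This holds for months 1–67. Entering month 68 the balance is £981.81; 5% of the post-interest balance is now below £50.00, so the flat £50.00 minimum applies from here.
From month 68 a fixed £50.00 at rate r clears £981.81 in 25 more payments. Total: 67 + 25 = 92 months.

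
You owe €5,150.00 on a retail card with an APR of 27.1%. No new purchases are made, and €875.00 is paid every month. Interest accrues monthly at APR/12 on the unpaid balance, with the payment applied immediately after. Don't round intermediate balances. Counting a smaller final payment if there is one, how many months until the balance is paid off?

Monthly rate r = 27.1%/12 = 2.25833% = 0.0225833.
Recurrence: B ← B·(1+r) − €875.00.
Month 1: interest €116.30; balance after payment €4,391.30.
Month 2: interest €99.17; balance after payment €3,615.47.
Closed form: n = −ln(1 − rB₀/P)/ln(1+r) = −ln(0.86708)/ln(1.02258) ≈ 6.386, so the balance reaches zero during payment 7.

7 months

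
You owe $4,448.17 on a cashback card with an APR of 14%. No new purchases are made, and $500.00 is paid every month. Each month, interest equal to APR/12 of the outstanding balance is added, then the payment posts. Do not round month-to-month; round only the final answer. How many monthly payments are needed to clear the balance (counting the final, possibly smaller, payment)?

10 payments

Monthly rate r = 14%/12 = 1.16667% = 0.0116667.
Recurrence: B ← B·(1+r) − $500.00.
Month 1: interest $51.90; balance after payment $4,000.07.
Month 2: interest $46.67; balance after payment $3,546.73.
Closed form: n = −ln(1 − rB₀/P)/ln(1+r) = −ln(0.89621)/ln(1.01167) ≈ 9.447, so the balance reaches zero during payment 10.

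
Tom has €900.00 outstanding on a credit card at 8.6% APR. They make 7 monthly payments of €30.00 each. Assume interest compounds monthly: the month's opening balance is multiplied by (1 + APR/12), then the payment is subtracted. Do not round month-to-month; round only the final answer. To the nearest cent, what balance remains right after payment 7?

€731.56

Monthly rate r = 8.6%/12 = 0.716667% = 0.00716667.
Each month: B ← B·(1+r) − €30.00.
Month 1: interest €6.45; balance after payment €876.45.
Month 2: interest €6.28; balance after payment €852.73.
Month 3: interest €6.11; balance after payment €828.84.
Month 4: interest €5.94; balance after payment €804.78.
Month 5: interest €5.77; balance after payment €780.55.
Month 6: interest €5.59; balance after payment €756.14.
Month 7: interest €5.42; balance after payment €731.56.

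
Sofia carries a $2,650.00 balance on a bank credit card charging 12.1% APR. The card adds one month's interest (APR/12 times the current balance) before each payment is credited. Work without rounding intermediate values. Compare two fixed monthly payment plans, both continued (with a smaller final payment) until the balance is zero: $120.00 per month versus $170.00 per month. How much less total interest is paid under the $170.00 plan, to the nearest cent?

$115.32

Monthly rate r = 12.1%/12 = 1.00833% = 0.0100833.
At $120.00/mo: n = ⌈−ln(1 − rB₀/P)/ln(1+r)⌉ = 26 payments (last $12.90); total interest = total paid − $2,650.00 = $362.90.
At $170.00/mo: 18 payments (last $7.58); total interest $247.58.
Interest saved = $362.90 − $247.58 = $115.32.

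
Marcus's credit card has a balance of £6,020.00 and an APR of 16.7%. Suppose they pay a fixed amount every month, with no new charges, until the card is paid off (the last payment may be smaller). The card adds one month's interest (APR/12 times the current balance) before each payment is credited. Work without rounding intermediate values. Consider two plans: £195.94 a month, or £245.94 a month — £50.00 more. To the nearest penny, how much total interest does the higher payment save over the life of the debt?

£497.63

Monthly rate r = 16.7%/12 = 1.39167% = 0.0139167.
At £195.94/mo: n = ⌈−ln(1 − rB₀/P)/ln(1+r)⌉ = 41 payments (last £71.75); total interest = total paid − £6,020.00 = £1,889.35.
At £245.94/mo: 31 payments (last £33.52); total interest £1,391.72.
Interest saved = £1,889.35 − £1,391.72 = £497.63.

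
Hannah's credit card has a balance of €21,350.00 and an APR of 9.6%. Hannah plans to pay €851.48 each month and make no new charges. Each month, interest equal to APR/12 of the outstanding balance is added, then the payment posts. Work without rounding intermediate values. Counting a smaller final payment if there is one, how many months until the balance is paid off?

29 months

Monthly rate r = 9.6%/12 = 0.8% = 0.008.
Recurrence: B ← B·(1+r) − €851.48.
Month 1: interest €170.80; balance after payment €20,669.32.
Month 2: interest €165.35; balance after payment €19,983.19.
Closed form: n = −ln(1 − rB₀/P)/ln(1+r) = −ln(0.79941)/ln(1.008) ≈ 28.097, so the balance reaches zero during payment 29.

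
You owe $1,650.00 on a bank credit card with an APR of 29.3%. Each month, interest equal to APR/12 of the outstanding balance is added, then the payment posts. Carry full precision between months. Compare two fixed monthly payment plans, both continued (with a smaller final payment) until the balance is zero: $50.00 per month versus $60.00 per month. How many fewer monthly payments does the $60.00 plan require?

21 fewer payments

Monthly rate r = 29.3%/12 = 2.44167% = 0.0244167.
At $50.00/mo: n = ⌈−ln(1 − rB₀/P)/ln(1+r)⌉ = 68 payments (last $46.36); total interest = total paid − $1,650.00 = $1,746.36.
At $60.00/mo: 47 payments (last $8.59); total interest $1,118.59.
Payments saved = 68 − 47 = 21.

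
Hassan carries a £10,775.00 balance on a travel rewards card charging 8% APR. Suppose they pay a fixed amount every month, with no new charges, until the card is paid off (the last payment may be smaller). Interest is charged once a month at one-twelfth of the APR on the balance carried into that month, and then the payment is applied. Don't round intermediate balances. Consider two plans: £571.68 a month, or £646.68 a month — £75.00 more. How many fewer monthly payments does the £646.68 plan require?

Monthly rate r = 8%/12 = 0.666667% = 0.00666667.
At £571.68/mo: n = ⌈−ln(1 − rB₀/P)/ln(1+r)⌉ = 21 payments (last £119.66); total interest = total paid − £10,775.00 = £778.26.
At £646.68/mo: 18 payments (last £466.72); total interest £685.28.
Payments saved = 21 − 18 = 3.

3 fewer payments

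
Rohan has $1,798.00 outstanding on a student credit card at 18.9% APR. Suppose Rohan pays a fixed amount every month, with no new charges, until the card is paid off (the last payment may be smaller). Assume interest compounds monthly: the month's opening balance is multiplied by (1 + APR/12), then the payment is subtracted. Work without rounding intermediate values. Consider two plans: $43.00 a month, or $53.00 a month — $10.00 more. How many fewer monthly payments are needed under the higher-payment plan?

20 fewer payments

Monthly rate r = 18.9%/12 = 1.575% = 0.01575.
At $43.00/mo: n = ⌈−ln(1 − rB₀/P)/ln(1+r)⌉ = 69 payments (last $32.97); total interest = total paid − $1,798.00 = $1,158.97.
At $53.00/mo: 49 payments (last $47.96); total interest $793.96.
Payments saved = 69 − 49 = 20.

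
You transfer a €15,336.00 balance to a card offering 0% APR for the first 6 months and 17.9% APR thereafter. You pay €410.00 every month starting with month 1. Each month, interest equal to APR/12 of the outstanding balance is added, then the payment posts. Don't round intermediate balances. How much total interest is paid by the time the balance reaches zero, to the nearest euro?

Promo months 1–6 at r₀ = 0%/12 = 0; months 7+ at r₁ = 17.9%/12 = 0.0149167.
After month 6 (no interest yet): B = €15,336.00 − 6·€410.00 = €12,876.00.
Then at r₁ with €410.00/mo: n₂ = −ln(1 − r₁·B/P)/ln(1+r₁) ≈ 42.68 → 43 more payments.
Total paid = 48·€410.00 + €280.23 = €19,960.23; interest = €19,960.23 − €15,336.00 = €4,624.23.

€4,624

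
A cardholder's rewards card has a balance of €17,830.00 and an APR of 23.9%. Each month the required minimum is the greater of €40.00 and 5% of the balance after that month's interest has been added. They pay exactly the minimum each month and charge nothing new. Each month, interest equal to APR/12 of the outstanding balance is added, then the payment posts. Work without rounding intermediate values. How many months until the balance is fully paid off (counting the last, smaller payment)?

Monthly rate r = 23.9%/12 = 1.99167% = 0.0199167.
While 5% of the post-interest balance exceeds €40.00, each month B ← (B·(1+r))·(1 − 0.05), i.e. B shrinks by the factor (1+r)·0.95 = 0.96892.
This holds for months 1–99. Entering month 100 the balance is €782.88; 5% of the post-interest balance is now below €40.00, so the flat €40.00 minimum applies from here.
From month 100 a fixed €40.00 at rate r clears €782.88 in 26 more payments. Total: 99 + 26 = 125 months.

125 months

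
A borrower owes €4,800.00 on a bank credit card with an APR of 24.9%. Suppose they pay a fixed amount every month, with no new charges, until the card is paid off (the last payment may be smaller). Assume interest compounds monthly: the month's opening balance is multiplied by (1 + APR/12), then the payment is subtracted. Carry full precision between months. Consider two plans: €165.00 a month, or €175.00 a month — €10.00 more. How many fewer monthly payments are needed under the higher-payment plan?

5 fewer payments

Monthly rate r = 24.9%/12 = 2.075% = 0.02075.
At €165.00/mo: n = ⌈−ln(1 − rB₀/P)/ln(1+r)⌉ = 46 payments (last €9.97); total interest = total paid − €4,800.00 = €2,634.97.
At €175.00/mo: 41 payments (last €174.45); total interest €2,374.45.
Payments saved = 46 − 41 = 5.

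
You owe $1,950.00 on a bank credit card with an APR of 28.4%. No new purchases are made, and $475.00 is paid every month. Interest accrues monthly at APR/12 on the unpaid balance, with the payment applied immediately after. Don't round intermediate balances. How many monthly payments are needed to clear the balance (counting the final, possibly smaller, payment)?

5 months

Monthly rate r = 28.4%/12 = 2.36667% = 0.0236667.
Recurrence: B ← B·(1+r) − $475.00.
Month 1: interest $46.15; balance after payment $1,521.15.
Month 2: interest $36.00; balance after payment $1,082.15.
Month 3: interest $25.61; balance after payment $632.76.
Month 4: interest $14.98; balance after payment $172.74.
Month 5: interest $4.09; balance after payment $0.00.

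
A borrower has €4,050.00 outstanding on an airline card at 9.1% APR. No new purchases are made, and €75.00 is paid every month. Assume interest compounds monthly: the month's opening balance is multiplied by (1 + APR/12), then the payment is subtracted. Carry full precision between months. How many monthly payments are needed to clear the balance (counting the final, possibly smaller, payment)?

Monthly rate r = 9.1%/12 = 0.758333% = 0.00758333.
Recurrence: B ← B·(1+r) − €75.00.
Month 1: interest €30.71; balance after payment €4,005.71.
Month 2: interest €30.38; balance after payment €3,961.09.
Closed form: n = −ln(1 − rB₀/P)/ln(1+r) = −ln(0.5905)/ln(1.00758) ≈ 69.729, so the balance reaches zero during payment 70.

70 months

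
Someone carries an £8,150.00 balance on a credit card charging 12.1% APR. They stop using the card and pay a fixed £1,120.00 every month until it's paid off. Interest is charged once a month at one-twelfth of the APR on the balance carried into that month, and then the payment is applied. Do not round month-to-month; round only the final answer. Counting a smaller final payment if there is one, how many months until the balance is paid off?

8 months

Monthly rate r = 12.1%/12 = 1.00833% = 0.0100833.
Recurrence: B ← B·(1+r) − £1,120.00.
Month 1: interest £82.18; balance after payment £7,112.18.
Month 2: interest £71.71; balance after payment £6,063.89.
Closed form: n = −ln(1 − rB₀/P)/ln(1+r) = −ln(0.92663)/ln(1.01008) ≈ 7.596, so the balance reaches zero during payment 8.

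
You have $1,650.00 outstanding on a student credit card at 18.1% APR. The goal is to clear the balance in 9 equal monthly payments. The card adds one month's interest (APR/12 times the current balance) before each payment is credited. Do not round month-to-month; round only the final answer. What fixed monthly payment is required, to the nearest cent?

Monthly rate r = 18.1%/12 = 1.50833% = 0.0150833.
Level-payment amortization: P = B₀·r / (1 − (1+r)^(−n)) = 1650.00·0.0150833 / (1 − 1.01508^(−9)).
Denominator 1 − (1+r)^(−9) = 0.126053745.
P = 24.8875 / 0.126053745 ≈ 197.44.

$197.44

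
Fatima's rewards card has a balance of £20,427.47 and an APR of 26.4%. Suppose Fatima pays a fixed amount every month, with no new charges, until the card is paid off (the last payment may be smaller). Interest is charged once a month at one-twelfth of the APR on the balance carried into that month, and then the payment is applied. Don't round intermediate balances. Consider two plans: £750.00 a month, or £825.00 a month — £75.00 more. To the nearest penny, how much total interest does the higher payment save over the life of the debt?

Monthly rate r = 26.4%/12 = 2.2% = 0.022.
At £750.00/mo: n = ⌈−ln(1 − rB₀/P)/ln(1+r)⌉ = 43 payments (last £11.30); total interest = total paid − £20,427.47 = £11,083.83.
At £825.00/mo: 37 payments (last £132.24); total interest £9,404.77.
Interest saved = £11,083.83 − £9,404.77 = £1,679.06.

£1,679.06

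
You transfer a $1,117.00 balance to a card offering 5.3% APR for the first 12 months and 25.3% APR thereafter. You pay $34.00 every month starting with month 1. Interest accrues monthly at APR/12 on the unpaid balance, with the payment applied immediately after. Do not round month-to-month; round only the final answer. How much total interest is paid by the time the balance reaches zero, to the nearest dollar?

Promo months 1–12 at r₀ = 5.3%/12 = 0.00441667; months 13+ at r₁ = 25.3%/12 = 0.0210833.
After month 12: iterate B ← B·(1+r₀) − $34.00 for 12 months → $759.60.
Then at r₁ with $34.00/mo: n₂ = −ln(1 − r₁·B/P)/ln(1+r₁) ≈ 30.52 → 31 more payments.
Total paid = 42·$34.00 + $17.84 = $1,445.84; interest = $1,445.84 − $1,117.00 = $328.84.

$329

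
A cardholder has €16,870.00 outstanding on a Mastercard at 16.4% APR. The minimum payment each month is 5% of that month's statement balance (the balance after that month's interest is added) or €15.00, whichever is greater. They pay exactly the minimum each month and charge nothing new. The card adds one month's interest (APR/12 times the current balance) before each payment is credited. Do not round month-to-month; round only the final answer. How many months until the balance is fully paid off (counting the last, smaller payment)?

131 months

Monthly rate r = 16.4%/12 = 1.36667% = 0.0136667.
While 5% of the post-interest balance exceeds €15.00, each month B ← (B·(1+r))·(1 − 0.05), i.e. B shrinks by the factor (1+r)·0.95 = 0.96298.
This holds for months 1–108. Entering month 109 the balance is €287.04; 5% of the post-interest balance is now below €15.00, so the flat €15.00 minimum applies from here.
From month 109 a fixed €15.00 at rate r clears €287.04 in 23 more payments. Total: 108 + 23 = 131 months.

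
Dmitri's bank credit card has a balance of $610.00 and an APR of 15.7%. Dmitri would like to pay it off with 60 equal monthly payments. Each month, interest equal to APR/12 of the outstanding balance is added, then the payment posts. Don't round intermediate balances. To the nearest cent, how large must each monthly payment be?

$14.74

Monthly rate r = 15.7%/12 = 1.30833% = 0.0130833.
Level-payment amortization: P = B₀·r / (1 − (1+r)^(−n)) = 610.00·0.0130833 / (1 − 1.01308^(−60)).
Denominator 1 − (1+r)^(−60) = 0.541552339.
P = 7.98083 / 0.541552339 ≈ 14.74.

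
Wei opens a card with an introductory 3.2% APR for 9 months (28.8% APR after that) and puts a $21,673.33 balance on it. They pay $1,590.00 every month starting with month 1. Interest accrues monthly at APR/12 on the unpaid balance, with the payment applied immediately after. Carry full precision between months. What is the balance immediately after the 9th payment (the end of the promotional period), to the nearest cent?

Promo months 1–9 at r₀ = 3.2%/12 = 0.00266667; months 10+ at r₁ = 28.8%/12 = 0.024.
After month 9: iterate B ← B·(1+r₀) − $1,590.00 for 9 months → $7,735.48.

$7,735.48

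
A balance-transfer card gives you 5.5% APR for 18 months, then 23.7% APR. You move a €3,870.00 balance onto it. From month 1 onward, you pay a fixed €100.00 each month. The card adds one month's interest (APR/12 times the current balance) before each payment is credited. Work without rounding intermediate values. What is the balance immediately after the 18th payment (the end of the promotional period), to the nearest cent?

€2,330.15

Promo months 1–18 at r₀ = 5.5%/12 = 0.00458333; months 19+ at r₁ = 23.7%/12 = 0.01975.
After month 18: iterate B ← B·(1+r₀) − €100.00 for 18 months → €2,330.15.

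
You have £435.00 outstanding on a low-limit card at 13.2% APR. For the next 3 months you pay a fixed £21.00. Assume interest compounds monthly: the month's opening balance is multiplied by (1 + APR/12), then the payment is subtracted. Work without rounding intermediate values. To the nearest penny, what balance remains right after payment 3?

Monthly rate r = 13.2%/12 = 1.1% = 0.011.
Each month: B ← B·(1+r) − £21.00.
Month 1: interest £4.79; balance after payment £418.79.
Month 2: interest £4.61; balance after payment £402.39.
Month 3: interest £4.43; balance after payment £385.82.

£385.82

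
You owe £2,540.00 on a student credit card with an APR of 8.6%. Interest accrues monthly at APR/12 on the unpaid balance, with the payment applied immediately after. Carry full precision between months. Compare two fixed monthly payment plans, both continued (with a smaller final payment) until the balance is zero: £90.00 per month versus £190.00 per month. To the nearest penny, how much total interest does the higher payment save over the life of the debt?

Monthly rate r = 8.6%/12 = 0.716667% = 0.00716667.
At £90.00/mo: n = ⌈−ln(1 − rB₀/P)/ln(1+r)⌉ = 32 payments (last £58.01); total interest = total paid − £2,540.00 = £308.01.
At £190.00/mo: 15 payments (last £19.67); total interest £139.67.
Interest saved = £308.01 − £139.67 = £168.34.

£168.34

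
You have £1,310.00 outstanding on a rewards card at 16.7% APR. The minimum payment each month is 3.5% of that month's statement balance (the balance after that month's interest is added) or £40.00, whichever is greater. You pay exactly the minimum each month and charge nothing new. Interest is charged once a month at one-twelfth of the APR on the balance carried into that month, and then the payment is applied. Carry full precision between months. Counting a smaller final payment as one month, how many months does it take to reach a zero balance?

Monthly rate r = 16.7%/12 = 1.39167% = 0.0139167.
While 3.5% of the post-interest balance exceeds £40.00, each month B ← (B·(1+r))·(1 − 0.035), i.e. B shrinks by the factor (1+r)·0.965 = 0.97843.
This holds for months 1–7. Entering month 8 the balance is £1,124.55; 3.5% of the post-interest balance is now below £40.00, so the flat £40.00 minimum applies from here.
From month 8 a fixed £40.00 at rate r clears £1,124.55 in 36 more payments. Total: 7 + 36 = 43 months.

43 months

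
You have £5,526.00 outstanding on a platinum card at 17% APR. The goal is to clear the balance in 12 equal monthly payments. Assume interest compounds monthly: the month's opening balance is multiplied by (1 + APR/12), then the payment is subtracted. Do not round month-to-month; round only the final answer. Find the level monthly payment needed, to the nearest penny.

£504.00

Monthly rate r = 17%/12 = 1.41667% = 0.0141667.
Level-payment amortization: P = B₀·r / (1 − (1+r)^(−n)) = 5526.00·0.0141667 / (1 − 1.01417^(−12)).
Denominator 1 − (1+r)^(−12) = 0.155328164.
P = 78.285 / 0.155328164 ≈ 504.00.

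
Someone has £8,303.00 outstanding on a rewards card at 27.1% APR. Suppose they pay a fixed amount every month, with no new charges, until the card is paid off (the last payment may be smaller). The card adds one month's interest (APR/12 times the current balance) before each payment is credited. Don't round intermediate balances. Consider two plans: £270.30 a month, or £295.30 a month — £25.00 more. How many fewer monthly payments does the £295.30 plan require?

7 fewer payments

Monthly rate r = 27.1%/12 = 2.25833% = 0.0225833.
At £270.30/mo: n = ⌈−ln(1 − rB₀/P)/ln(1+r)⌉ = 53 payments (last £265.71); total interest = total paid − £8,303.00 = £6,018.31.
At £295.30/mo: 46 payments (last £38.14); total interest £5,023.64.
Payments saved = 53 − 46 = 7.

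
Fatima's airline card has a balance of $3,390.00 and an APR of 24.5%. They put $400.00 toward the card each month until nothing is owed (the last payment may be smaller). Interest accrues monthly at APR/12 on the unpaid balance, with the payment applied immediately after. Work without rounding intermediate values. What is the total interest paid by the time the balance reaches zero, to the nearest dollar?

Monthly rate r = 24.5%/12 = 2.04167% = 0.0204167.
Payoff takes n = ⌈−ln(1 − rB₀/P)/ln(1+r)⌉ = ⌈9.400⌉ = 10 payments; the last is $161.06.
Total paid = 9·$400.00 + $161.06 = $3,761.06.
Total interest = total paid − principal = $3,761.06 − $3,390.00 = $371.06.

$371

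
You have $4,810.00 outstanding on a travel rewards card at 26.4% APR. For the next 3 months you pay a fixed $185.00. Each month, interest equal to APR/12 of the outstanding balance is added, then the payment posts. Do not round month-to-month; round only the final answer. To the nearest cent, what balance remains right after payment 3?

Monthly rate r = 26.4%/12 = 2.2% = 0.022.
Each month: B ← B·(1+r) − $185.00.
Month 1: interest $105.82; balance after payment $4,730.82.
Month 2: interest $104.08; balance after payment $4,649.90.
Month 3: interest $102.30; balance after payment $4,567.20.

$4,567.20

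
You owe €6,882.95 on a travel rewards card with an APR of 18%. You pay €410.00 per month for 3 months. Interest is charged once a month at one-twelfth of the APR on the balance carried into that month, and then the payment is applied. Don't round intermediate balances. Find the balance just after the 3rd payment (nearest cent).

Monthly rate r = 18%/12 = 1.5% = 0.015.
Each month: B ← B·(1+r) − €410.00.
Month 1: interest €103.24; balance after payment €6,576.19.
Month 2: interest €98.64; balance after payment €6,264.84.
Month 3: interest €93.97; balance after payment €5,948.81.

€5,948.81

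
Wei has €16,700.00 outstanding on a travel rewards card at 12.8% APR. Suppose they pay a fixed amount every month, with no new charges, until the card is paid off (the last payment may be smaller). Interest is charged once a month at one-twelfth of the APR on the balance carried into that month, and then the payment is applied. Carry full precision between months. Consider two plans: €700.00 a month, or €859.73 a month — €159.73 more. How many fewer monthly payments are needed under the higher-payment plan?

Monthly rate r = 12.8%/12 = 1.06667% = 0.0106667.
At €700.00/mo: n = ⌈−ln(1 − rB₀/P)/ln(1+r)⌉ = 28 payments (last €475.39); total interest = total paid − €16,700.00 = €2,675.39.
At €859.73/mo: 22 payments (last €759.43); total interest €2,113.76.
Payments saved = 28 − 22 = 6.

6 fewer payments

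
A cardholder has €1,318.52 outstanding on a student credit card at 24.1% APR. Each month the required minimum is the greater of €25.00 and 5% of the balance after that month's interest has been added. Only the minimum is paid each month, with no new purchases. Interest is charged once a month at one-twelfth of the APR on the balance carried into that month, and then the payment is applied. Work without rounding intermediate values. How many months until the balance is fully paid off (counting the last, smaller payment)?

57 months

Monthly rate r = 24.1%/12 = 2.00833% = 0.0200833.
While 5% of the post-interest balance exceeds €25.00, each month B ← (B·(1+r))·(1 − 0.05), i.e. B shrinks by the factor (1+r)·0.95 = 0.96908.
This holds for months 1–32. Entering month 33 the balance is €482.60; 5% of the post-interest balance is now below €25.00, so the flat €25.00 minimum applies from here.
From month 33 a fixed €25.00 at rate r clears €482.60 in 25 more payments. Total: 32 + 25 = 57 months.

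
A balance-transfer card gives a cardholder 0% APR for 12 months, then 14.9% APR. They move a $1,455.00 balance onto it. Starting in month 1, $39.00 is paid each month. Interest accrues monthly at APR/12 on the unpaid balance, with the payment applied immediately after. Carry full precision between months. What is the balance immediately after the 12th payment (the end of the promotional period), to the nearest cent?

$987.00

Promo months 1–12 at r₀ = 0%/12 = 0; months 13+ at r₁ = 14.9%/12 = 0.0124167.
After month 12 (no interest yet): B = $1,455.00 − 12·$39.00 = $987.00.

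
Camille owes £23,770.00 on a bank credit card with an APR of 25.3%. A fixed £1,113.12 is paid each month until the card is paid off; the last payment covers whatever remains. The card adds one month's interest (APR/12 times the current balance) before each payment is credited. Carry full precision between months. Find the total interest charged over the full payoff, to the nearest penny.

Monthly rate r = 25.3%/12 = 2.10833% = 0.0210833.
Payoff takes n = ⌈−ln(1 − rB₀/P)/ln(1+r)⌉ = ⌈28.673⌉ = 29 payments; the last is £751.81.
Total paid = 28·£1,113.12 + £751.81 = £31,919.17.
Total interest = total paid − principal = £31,919.17 − £23,770.00 = £8,149.17.

£8,149.17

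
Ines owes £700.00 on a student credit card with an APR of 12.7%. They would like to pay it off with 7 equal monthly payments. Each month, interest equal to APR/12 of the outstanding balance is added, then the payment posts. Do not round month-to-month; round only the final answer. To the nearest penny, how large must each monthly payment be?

Monthly rate r = 12.7%/12 = 1.05833% = 0.0105833.
Level-payment amortization: P = B₀·r / (1 − (1+r)^(−n)) = 700.00·0.0105833 / (1 − 1.01058^(−7)).
Denominator 1 − (1+r)^(−7) = 0.0710441386.
P = 7.40833 / 0.0710441386 ≈ 104.28.

£104.28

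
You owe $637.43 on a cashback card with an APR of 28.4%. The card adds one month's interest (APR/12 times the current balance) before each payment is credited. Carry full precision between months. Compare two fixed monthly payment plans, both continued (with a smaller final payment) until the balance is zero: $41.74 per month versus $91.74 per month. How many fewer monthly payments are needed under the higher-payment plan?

12 fewer payments

Monthly rate r = 28.4%/12 = 2.36667% = 0.0236667.
At $41.74/mo: n = ⌈−ln(1 − rB₀/P)/ln(1+r)⌉ = 20 payments (last $7.36); total interest = total paid − $637.43 = $162.99.
At $91.74/mo: 8 payments (last $62.66); total interest $67.41.
Payments saved = 20 − 8 = 12.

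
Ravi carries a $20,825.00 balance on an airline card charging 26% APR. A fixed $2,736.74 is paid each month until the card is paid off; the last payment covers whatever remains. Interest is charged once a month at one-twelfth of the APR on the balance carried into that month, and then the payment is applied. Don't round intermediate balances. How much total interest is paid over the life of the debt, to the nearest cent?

Monthly rate r = 26%/12 = 2.16667% = 0.0216667.
Payoff takes n = ⌈−ln(1 − rB₀/P)/ln(1+r)⌉ = ⌈8.405⌉ = 9 payments; the last is $1,116.12.
Total paid = 8·$2,736.74 + $1,116.12 = $23,010.04.
Total interest = total paid − principal = $23,010.04 − $20,825.00 = $2,185.04.

$2,185.04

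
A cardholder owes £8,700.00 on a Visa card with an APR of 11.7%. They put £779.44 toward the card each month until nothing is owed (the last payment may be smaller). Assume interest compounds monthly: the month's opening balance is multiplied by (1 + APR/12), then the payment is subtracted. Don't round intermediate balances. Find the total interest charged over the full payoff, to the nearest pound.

£556

Monthly rate r = 11.7%/12 = 0.975% = 0.00975.
Payoff takes n = ⌈−ln(1 − rB₀/P)/ln(1+r)⌉ = ⌈11.875⌉ = 12 payments; the last is £682.22.
Total paid = 11·£779.44 + £682.22 = £9,256.06.
Total interest = total paid − principal = £9,256.06 − £8,700.00 = £556.06.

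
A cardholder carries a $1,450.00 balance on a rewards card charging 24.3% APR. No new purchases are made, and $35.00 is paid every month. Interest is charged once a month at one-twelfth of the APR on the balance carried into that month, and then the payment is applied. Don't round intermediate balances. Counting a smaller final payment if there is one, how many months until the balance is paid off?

Monthly rate r = 24.3%/12 = 2.025% = 0.02025.
Recurrence: B ← B·(1+r) − $35.00.
Month 1: interest $29.36; balance after payment $1,444.36.
Month 2: interest $29.25; balance after payment $1,438.61.
Closed form: n = −ln(1 − rB₀/P)/ln(1+r) = −ln(0.16107)/ln(1.02025) ≈ 91.078, so the balance reaches zero during payment 92.

92 months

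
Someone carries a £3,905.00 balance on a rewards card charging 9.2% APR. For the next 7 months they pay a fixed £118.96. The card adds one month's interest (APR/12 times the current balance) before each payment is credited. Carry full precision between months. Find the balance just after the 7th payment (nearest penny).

£3,267.33

Monthly rate r = 9.2%/12 = 0.766667% = 0.00766667.
Each month: B ← B·(1+r) − £118.96.
Month 1: interest £29.94; balance after payment £3,815.98.
Month 2: interest £29.26; balance after payment £3,726.27.
Month 3: interest £28.57; balance after payment £3,635.88.
Month 4: interest £27.88; balance after payment £3,544.80.
Month 5: interest £27.18; balance after payment £3,453.01.
Month 6: interest £26.47; balance after payment £3,360.53.
Month 7: interest £25.76; balance after payment £3,267.33.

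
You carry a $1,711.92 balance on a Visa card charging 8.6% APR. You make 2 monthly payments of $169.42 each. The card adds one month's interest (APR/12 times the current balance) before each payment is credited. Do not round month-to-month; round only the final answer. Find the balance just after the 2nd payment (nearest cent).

Monthly rate r = 8.6%/12 = 0.716667% = 0.00716667.
Each month: B ← B·(1+r) − $169.42.
Month 1: interest $12.27; balance after payment $1,554.77.
Month 2: interest $11.14; balance after payment $1,396.49.

$1,396.49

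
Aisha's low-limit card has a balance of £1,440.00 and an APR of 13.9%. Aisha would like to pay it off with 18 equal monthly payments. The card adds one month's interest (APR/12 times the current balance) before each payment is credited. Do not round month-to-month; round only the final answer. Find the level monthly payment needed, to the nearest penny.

Monthly rate r = 13.9%/12 = 1.15833% = 0.0115833.
Level-payment amortization: P = B₀·r / (1 − (1+r)^(−n)) = 1440.00·0.0115833 / (1 − 1.01158^(−18)).
Denominator 1 − (1+r)^(−18) = 0.187225587.
P = 16.68 / 0.187225587 ≈ 89.09.

£89.09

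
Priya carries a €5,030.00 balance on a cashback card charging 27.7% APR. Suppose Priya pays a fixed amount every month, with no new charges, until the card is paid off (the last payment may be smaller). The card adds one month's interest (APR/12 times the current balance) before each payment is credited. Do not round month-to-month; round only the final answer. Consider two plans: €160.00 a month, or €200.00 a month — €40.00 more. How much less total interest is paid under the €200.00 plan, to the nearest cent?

€1,454.82

Monthly rate r = 27.7%/12 = 2.30833% = 0.0230833.
At €160.00/mo: n = ⌈−ln(1 − rB₀/P)/ln(1+r)⌉ = 57 payments (last €109.04); total interest = total paid − €5,030.00 = €4,039.04.
At €200.00/mo: 39 payments (last €14.22); total interest €2,584.22.
Interest saved = €4,039.04 − €2,584.22 = €1,454.82.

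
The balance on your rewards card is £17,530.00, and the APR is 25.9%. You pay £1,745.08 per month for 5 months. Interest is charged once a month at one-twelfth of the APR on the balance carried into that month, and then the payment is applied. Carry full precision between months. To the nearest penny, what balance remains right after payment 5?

£10,394.96

Monthly rate r = 25.9%/12 = 2.15833% = 0.0215833.
Each month: B ← B·(1+r) − £1,745.08.
Month 1: interest £378.36; balance after payment £16,163.28.
Month 2: interest £348.86; balance after payment £14,767.05.
Month 3: interest £318.72; balance after payment £13,340.70.
Month 4: interest £287.94; balance after payment £11,883.55.
Month 5: interest £256.49; balance after payment £10,394.96.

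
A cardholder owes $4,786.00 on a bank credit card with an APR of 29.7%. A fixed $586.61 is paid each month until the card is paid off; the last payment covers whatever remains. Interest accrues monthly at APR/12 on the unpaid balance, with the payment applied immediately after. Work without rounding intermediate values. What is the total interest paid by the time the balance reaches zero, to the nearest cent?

$627.18

Monthly rate r = 29.7%/12 = 2.475% = 0.02475.
Payoff takes n = ⌈−ln(1 − rB₀/P)/ln(1+r)⌉ = ⌈9.226⌉ = 10 payments; the last is $133.69.
Total paid = 9·$586.61 + $133.69 = $5,413.18.
Total interest = total paid − principal = $5,413.18 − $4,786.00 = $627.18.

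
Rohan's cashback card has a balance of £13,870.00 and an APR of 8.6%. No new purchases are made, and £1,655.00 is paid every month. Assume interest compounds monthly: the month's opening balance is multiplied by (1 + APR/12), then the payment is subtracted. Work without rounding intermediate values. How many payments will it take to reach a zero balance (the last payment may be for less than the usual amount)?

9 payments

Monthly rate r = 8.6%/12 = 0.716667% = 0.00716667.
Recurrence: B ← B·(1+r) − £1,655.00.
Month 1: interest £99.40; balance after payment £12,314.40.
Month 2: interest £88.25; balance after payment £10,747.65.
Closed form: n = −ln(1 − rB₀/P)/ln(1+r) = −ln(0.93994)/ln(1.00717) ≈ 8.674, so the balance reaches zero during payment 9.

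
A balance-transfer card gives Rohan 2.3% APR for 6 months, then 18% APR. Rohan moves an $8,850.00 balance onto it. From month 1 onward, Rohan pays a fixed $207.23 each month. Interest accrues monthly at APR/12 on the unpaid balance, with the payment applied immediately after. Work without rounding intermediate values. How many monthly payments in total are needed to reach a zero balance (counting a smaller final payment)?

Promo months 1–6 at r₀ = 2.3%/12 = 0.00191667; months 7+ at r₁ = 18%/12 = 0.015.
After month 6: iterate B ← B·(1+r₀) − $207.23 for 6 months → $7,702.91.
Then at r₁ with $207.23/mo: n₂ = −ln(1 − r₁·B/P)/ln(1+r₁) ≈ 54.77 → 55 more payments.

61 months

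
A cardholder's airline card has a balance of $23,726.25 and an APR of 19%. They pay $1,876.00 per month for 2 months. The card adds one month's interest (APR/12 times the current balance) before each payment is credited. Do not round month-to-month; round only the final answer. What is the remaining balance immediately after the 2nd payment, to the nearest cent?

Monthly rate r = 19%/12 = 1.58333% = 0.0158333.
Each month: B ← B·(1+r) − $1,876.00.
Month 1: interest $375.67; balance after payment $22,225.92.
Month 2: interest $351.91; balance after payment $20,701.83.

$20,701.83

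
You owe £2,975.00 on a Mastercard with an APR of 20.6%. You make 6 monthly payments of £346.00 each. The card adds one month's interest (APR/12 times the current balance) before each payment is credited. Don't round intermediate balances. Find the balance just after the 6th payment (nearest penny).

Monthly rate r = 20.6%/12 = 1.71667% = 0.0171667.
Each month: B ← B·(1+r) − £346.00.
Month 1: interest £51.07; balance after payment £2,680.07.
Month 2: interest £46.01; balance after payment £2,380.08.
Month 3: interest £40.86; balance after payment £2,074.94.
Month 4: interest £35.62; balance after payment £1,764.56.
Month 5: interest £30.29; balance after payment £1,448.85.
Month 6: interest £24.87; balance after payment £1,127.72.

£1,127.72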